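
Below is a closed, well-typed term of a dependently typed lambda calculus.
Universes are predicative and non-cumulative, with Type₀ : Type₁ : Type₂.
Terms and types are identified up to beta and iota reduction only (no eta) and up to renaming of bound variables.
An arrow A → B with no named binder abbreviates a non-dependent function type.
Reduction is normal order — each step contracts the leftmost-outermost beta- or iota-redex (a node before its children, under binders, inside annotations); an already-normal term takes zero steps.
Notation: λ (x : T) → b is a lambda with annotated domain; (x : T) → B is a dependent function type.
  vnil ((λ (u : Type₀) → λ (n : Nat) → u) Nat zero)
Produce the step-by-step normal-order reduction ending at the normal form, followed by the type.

normal-order reduction:
  vnil ((λ (u : Type₀) → λ (n : Nat) → u) Nat zero)
  ~> vnil ((λ (u : Nat) → Nat) zero)
  ~> vnil Nat
inferred type:
  Vec Nat zero


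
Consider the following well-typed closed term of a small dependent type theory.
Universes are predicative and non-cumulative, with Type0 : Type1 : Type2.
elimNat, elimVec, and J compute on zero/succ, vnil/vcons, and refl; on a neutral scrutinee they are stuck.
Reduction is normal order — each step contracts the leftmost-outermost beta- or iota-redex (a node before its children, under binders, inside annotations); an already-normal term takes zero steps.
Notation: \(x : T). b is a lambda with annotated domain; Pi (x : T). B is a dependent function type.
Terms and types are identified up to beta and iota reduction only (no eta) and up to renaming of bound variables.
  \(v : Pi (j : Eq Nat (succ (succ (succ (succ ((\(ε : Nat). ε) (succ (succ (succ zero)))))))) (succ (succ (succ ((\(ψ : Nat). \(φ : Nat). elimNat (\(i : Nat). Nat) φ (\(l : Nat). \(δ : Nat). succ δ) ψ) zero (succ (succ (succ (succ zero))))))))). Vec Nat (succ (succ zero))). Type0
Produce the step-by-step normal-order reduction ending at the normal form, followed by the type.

normal-order reduction sequence:
  \(v : Pi (j : Eq Nat (succ (succ (succ (succ ((\(ε : Nat). ε) (succ (succ (succ zero)))))))) (succ (succ (succ ((\(ψ : Nat). \(φ : Nat). elimNat (\(i : Nat). Nat) φ (\(l : Nat). \(δ : Nat). succ δ) ψ) zero (succ (succ (succ (succ zero))))))))). Vec Nat (succ (succ zero))). Type0
  ~> \(v : Pi (j : Eq Nat (succ (succ (succ (succ (succ (succ (succ zero))))))) (succ (succ (succ ((\(ε : Nat). \(ψ : Nat). elimNat (\(φ : Nat). Nat) ψ (\(i : Nat). \(l : Nat). succ l) ε) zero (succ (succ (succ (succ zero))))))))). Vec Nat (succ (succ zero))). Type0
  ~> \(v : Pi (j : Eq Nat (succ (succ (succ (succ (succ (succ (succ zero))))))) (succ (succ (succ ((\(ε : Nat). elimNat (\(ψ : Nat). Nat) ε (\(φ : Nat). \(i : Nat). succ i) zero) (succ (succ (succ (succ zero))))))))). Vec Nat (succ (succ zero))). Type0
  ~> \(v : Pi (j : Eq Nat (succ (succ (succ (succ (succ (succ (succ zero))))))) (succ (succ (succ (elimNat (\(ε : Nat). Nat) (succ (succ (succ (succ zero)))) (\(ψ : Nat). \(φ : Nat). succ φ) zero))))). Vec Nat (succ (succ zero))). Type0
  ~> \(v : Pi (j : Eq Nat (succ (succ (succ (succ (succ (succ (succ zero))))))) (succ (succ (succ (succ (succ (succ (succ zero)))))))). Vec Nat (succ (succ zero))). Type0
inferred type:
  Pi (v : Pi (j : Eq Nat (succ (succ (succ (succ (succ (succ (succ zero))))))) (succ (succ (succ (succ (succ (succ (succ zero)))))))). Vec Nat (succ (succ zero))). Type1


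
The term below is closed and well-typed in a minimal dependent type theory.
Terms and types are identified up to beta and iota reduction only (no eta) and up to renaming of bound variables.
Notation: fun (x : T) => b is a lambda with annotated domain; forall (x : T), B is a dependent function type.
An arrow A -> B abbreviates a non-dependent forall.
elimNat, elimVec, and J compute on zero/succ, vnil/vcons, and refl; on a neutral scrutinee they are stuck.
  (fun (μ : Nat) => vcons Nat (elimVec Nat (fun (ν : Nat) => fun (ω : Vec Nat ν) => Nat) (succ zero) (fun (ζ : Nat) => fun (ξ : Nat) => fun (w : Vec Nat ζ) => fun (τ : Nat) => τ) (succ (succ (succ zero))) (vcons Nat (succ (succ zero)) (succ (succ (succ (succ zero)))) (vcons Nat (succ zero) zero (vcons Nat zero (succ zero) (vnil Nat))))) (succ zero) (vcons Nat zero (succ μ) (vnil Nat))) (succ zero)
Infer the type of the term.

inferred type:
  Vec Nat (succ (succ zero))


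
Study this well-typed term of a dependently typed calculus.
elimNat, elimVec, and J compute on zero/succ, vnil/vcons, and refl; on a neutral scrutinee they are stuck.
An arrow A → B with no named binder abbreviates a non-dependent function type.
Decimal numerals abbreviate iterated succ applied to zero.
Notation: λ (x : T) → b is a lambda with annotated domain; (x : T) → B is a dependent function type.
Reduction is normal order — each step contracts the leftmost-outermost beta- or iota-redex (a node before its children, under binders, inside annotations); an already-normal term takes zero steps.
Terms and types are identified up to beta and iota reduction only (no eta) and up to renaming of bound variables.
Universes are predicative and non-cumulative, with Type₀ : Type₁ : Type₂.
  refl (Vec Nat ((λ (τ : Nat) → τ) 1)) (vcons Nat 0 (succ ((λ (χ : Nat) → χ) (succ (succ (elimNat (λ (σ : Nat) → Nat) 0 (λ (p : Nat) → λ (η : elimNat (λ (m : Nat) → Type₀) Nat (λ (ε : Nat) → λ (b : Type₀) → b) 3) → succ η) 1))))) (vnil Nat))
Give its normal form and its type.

reduced normal form:
  refl (Vec Nat 1) (vcons Nat 0 4 (vnil Nat))
the term's type:
  Eq (Vec Nat 1) (vcons Nat 0 4 (vnil Nat)) (vcons Nat 0 4 (vnil Nat))
observation: 6 normal-order steps normalize the term, beginning with a beta-redex.


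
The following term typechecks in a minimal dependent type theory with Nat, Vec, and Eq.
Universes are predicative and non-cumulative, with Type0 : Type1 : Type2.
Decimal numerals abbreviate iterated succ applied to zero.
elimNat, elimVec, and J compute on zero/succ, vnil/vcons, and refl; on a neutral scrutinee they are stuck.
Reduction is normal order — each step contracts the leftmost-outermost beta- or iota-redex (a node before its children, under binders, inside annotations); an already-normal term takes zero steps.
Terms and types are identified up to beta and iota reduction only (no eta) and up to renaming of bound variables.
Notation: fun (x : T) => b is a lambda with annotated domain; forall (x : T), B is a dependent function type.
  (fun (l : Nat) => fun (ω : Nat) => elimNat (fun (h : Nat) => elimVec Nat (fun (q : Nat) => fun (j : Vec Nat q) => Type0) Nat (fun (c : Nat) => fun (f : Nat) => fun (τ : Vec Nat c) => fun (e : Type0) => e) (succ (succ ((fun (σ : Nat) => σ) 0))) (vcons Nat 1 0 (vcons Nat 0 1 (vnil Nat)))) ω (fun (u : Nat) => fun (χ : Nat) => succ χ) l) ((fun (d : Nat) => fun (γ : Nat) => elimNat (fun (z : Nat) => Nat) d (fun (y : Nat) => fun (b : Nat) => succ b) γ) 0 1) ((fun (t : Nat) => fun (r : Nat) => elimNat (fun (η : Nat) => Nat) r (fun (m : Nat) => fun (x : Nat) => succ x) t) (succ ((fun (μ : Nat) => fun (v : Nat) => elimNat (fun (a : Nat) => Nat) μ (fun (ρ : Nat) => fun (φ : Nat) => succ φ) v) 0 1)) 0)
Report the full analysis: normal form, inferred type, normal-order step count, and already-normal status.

normal form:
  3
inferred type:
  Nat
steps to reach normal form (normal order): 38
already normal: no
first redex: a beta-redex


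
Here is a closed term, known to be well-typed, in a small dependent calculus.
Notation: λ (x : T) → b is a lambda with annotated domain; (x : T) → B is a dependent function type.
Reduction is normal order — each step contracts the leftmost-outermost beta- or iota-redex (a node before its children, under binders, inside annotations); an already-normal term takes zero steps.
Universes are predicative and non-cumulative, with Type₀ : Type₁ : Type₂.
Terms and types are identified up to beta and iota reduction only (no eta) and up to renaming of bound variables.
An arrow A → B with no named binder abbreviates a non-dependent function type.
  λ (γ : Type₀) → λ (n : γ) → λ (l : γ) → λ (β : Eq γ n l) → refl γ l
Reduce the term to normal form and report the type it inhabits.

reduced normal form:
  λ (γ : Type₀) → λ (n : γ) → λ (l : γ) → λ (β : Eq γ n l) → refl γ l
inferred type:
  (γ : Type₀) → (n : γ) → (l : γ) → Eq γ n l → Eq γ l l
observation: the term is already in normal form.


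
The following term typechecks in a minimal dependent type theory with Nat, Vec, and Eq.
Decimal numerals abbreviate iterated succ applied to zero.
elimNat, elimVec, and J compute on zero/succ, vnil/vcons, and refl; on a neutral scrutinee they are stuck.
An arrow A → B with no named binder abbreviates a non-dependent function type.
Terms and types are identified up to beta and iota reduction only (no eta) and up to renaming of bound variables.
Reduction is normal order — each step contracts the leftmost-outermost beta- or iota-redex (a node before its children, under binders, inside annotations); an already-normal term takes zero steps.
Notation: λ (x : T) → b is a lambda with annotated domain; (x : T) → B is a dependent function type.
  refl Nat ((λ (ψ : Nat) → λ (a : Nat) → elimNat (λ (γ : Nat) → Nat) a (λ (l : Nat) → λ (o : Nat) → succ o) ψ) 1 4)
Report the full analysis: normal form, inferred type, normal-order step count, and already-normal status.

normal form:
  refl Nat 5
inferred type:
  Eq Nat 5 5
steps to reach normal form (normal order): 6
term was already normal: no
first redex: a beta-redex


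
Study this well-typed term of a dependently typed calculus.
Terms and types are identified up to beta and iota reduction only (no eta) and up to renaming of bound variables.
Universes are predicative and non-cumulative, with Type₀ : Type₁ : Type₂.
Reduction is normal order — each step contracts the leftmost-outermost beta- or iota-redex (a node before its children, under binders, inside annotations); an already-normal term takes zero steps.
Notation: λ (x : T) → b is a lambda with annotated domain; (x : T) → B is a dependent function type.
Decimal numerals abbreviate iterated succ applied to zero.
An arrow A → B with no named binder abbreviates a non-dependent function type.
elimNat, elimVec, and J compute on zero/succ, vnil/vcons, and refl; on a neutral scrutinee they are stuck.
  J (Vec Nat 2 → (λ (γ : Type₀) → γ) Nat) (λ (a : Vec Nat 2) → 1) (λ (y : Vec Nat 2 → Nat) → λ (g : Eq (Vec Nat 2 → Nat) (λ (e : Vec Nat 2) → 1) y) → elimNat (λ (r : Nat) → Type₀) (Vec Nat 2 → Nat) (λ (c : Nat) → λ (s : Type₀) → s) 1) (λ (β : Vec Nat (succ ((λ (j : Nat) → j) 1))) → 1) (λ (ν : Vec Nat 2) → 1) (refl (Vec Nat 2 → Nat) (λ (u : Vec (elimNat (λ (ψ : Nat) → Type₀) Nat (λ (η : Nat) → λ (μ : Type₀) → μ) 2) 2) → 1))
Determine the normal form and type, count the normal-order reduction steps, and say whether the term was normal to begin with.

normal form:
  λ (γ : Vec Nat 2) → 1
the term's type:
  Vec Nat 2 → Nat
reduction steps (normal order): 2
started in normal form: no
first contracted redex: a J iota-redex


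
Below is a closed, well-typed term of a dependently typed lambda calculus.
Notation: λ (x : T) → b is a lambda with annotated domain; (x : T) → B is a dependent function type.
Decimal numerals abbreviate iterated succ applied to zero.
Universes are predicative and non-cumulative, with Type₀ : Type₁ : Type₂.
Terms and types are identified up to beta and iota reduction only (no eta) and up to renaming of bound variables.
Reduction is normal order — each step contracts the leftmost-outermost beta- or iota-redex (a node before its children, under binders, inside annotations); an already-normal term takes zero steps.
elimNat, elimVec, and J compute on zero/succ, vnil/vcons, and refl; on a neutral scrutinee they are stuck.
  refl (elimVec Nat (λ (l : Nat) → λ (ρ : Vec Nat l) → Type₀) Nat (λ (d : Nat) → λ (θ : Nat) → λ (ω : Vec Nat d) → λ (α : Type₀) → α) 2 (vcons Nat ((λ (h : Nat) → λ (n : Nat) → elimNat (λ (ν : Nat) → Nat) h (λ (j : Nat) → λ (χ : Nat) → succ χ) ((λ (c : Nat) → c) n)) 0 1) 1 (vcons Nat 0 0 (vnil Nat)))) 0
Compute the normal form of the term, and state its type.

reduced normal form:
  refl Nat 0
inferred type:
  Eq Nat 0 0
observation: contracting an elimVec iota-redex first, the term normalizes in 11 steps.


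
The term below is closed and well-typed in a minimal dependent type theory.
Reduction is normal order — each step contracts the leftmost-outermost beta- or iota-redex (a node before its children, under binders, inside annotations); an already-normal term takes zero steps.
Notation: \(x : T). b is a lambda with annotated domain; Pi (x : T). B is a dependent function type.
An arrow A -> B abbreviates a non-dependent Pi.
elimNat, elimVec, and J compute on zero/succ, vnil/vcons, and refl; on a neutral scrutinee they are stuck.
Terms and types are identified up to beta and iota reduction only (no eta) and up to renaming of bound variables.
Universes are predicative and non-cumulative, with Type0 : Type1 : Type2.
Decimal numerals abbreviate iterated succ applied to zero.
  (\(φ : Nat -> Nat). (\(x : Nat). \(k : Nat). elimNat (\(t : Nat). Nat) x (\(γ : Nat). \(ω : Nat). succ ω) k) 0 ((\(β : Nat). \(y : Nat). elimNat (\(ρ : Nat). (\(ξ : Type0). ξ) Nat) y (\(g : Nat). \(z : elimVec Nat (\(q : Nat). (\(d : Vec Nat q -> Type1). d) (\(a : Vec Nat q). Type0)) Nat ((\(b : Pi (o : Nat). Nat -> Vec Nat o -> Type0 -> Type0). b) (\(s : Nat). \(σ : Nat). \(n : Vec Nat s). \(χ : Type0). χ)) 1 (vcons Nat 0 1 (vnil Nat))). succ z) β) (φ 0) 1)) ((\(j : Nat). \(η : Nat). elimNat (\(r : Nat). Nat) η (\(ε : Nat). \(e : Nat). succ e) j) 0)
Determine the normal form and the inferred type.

resulting normal form:
  1
the term's type:
  Nat


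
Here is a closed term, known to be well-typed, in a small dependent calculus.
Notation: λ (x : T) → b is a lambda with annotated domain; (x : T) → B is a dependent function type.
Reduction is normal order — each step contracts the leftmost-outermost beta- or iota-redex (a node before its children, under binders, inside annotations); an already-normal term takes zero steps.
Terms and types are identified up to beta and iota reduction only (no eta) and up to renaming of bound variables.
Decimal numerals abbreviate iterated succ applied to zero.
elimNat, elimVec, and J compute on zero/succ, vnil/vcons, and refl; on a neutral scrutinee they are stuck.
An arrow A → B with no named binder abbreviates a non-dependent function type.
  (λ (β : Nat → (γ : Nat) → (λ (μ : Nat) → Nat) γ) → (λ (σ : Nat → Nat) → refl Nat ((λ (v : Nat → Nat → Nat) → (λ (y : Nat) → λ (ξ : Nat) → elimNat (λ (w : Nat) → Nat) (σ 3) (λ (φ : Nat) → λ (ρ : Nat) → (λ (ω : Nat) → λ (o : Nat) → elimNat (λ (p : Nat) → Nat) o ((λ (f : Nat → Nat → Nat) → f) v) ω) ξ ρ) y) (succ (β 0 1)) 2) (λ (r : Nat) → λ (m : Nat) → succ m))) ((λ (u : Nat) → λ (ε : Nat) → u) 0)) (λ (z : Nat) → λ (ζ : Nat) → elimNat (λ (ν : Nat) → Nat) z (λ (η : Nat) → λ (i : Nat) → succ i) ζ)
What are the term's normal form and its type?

normal form:
  refl Nat 4
type:
  Eq Nat 4 4


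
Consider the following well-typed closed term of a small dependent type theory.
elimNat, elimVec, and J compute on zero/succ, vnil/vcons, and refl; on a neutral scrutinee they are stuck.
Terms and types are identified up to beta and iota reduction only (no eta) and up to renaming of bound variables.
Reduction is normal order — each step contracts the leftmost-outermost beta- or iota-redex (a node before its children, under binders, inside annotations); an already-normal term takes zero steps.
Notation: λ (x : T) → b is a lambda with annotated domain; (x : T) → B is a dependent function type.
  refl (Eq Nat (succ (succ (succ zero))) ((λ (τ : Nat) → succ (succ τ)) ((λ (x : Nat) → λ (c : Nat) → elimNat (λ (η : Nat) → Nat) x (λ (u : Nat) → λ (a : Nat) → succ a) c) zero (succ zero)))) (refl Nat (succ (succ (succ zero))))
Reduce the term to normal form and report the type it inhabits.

normal form:
  refl (Eq Nat (succ (succ (succ zero))) (succ (succ (succ zero)))) (refl Nat (succ (succ (succ zero))))
the term's type:
  Eq (Eq Nat (succ (succ (succ zero))) (succ (succ (succ zero)))) (refl Nat (succ (succ (succ zero)))) (refl Nat (succ (succ (succ zero))))
observation: reduction starts at a beta-redex, and 7 normal-order steps reach the normal form.


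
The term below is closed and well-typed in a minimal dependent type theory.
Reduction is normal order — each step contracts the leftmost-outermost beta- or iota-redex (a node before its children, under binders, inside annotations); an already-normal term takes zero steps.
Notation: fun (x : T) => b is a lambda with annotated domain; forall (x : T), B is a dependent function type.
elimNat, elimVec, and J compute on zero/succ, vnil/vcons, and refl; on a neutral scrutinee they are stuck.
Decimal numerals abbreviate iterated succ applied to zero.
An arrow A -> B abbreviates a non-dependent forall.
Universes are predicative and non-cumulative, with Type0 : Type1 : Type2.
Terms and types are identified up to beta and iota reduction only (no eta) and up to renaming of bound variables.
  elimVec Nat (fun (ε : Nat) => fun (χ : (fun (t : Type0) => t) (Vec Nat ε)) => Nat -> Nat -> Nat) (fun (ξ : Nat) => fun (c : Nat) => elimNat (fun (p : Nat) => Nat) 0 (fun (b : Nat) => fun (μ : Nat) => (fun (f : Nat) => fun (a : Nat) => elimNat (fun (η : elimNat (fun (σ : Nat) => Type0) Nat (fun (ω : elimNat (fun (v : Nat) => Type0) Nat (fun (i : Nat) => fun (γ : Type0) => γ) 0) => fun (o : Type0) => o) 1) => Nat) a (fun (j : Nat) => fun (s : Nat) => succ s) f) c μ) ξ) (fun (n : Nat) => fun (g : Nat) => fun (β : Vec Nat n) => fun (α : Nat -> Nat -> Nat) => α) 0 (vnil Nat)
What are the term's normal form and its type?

resulting normal form:
  fun (ε : Nat) => fun (χ : Nat) => elimNat (fun (t : Nat) => Nat) 0 (fun (ξ : Nat) => fun (c : Nat) => elimNat (fun (p : Nat) => Nat) c (fun (b : Nat) => fun (μ : Nat) => succ μ) χ) ε
the term's type:
  Nat -> Nat -> Nat
observation: normalization takes exactly 7 steps under the normal-order strategy.


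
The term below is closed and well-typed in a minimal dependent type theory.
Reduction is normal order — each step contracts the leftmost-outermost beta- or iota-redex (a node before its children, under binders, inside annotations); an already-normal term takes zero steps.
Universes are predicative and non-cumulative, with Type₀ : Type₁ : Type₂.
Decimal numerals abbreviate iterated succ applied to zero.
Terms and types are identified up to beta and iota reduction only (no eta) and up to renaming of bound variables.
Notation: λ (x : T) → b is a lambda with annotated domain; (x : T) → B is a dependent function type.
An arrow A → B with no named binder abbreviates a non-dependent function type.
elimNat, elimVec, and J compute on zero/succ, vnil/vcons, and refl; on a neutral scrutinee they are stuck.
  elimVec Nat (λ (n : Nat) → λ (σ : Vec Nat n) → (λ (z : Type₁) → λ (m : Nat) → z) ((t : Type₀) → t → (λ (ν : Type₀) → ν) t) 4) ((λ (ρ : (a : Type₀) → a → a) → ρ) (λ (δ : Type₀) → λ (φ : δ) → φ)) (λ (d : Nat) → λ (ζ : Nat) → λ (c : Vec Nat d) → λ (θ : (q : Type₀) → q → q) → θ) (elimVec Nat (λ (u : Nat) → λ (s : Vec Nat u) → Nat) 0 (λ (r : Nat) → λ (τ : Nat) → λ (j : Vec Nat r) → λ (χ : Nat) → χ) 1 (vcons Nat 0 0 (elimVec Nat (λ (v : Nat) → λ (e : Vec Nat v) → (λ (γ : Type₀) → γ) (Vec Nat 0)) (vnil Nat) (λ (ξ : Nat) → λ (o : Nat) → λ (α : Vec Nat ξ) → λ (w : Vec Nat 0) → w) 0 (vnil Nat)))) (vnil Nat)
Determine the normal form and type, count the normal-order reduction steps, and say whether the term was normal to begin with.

normal form:
  λ (n : Type₀) → λ (σ : n) → σ
the term's type:
  (n : Type₀) → n → n
steps to reach normal form (normal order): 2
already normal: no
first redex: an elimVec iota-redex


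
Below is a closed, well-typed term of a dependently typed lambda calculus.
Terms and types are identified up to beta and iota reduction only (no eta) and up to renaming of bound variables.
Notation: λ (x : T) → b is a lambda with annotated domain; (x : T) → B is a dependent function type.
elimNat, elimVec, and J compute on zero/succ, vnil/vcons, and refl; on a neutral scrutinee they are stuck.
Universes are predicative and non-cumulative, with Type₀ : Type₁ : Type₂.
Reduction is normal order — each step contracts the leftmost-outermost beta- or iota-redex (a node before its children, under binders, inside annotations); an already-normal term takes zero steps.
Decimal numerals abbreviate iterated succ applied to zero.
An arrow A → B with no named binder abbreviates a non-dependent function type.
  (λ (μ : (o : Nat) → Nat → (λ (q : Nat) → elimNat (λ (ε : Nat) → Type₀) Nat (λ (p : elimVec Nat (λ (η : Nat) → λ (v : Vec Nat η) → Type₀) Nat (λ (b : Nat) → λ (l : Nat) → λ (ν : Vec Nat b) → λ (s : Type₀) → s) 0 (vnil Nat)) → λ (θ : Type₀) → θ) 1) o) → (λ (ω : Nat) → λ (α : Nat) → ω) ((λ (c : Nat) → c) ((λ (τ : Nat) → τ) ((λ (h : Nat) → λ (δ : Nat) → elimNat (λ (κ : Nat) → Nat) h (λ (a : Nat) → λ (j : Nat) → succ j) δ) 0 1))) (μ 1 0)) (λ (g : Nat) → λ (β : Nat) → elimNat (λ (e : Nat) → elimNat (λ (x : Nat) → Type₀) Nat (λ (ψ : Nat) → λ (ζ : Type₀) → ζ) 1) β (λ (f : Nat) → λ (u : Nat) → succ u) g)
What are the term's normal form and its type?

normal form:
  1
inferred type:
  Nat
observation: the first redex contracted is a beta-redex; the normal form is reached in 11 normal-order steps.


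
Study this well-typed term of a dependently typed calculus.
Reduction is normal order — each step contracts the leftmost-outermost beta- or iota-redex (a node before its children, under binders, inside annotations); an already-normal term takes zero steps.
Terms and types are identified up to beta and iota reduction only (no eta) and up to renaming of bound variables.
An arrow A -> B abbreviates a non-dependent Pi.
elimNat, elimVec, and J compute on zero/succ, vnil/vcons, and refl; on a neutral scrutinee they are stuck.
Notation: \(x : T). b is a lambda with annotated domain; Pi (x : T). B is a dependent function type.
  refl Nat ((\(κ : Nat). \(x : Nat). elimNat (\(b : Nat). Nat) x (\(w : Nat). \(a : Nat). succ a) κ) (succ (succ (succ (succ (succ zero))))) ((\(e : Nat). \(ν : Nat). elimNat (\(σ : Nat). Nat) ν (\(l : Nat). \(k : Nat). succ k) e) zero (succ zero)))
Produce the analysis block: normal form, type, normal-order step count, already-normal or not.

reduced normal form:
  refl Nat (succ (succ (succ (succ (succ (succ zero))))))
inferred type:
  Eq Nat (succ (succ (succ (succ (succ (succ zero)))))) (succ (succ (succ (succ (succ (succ zero))))))
steps to reach normal form (normal order): 21
already normal: no
first redex: a beta-redex


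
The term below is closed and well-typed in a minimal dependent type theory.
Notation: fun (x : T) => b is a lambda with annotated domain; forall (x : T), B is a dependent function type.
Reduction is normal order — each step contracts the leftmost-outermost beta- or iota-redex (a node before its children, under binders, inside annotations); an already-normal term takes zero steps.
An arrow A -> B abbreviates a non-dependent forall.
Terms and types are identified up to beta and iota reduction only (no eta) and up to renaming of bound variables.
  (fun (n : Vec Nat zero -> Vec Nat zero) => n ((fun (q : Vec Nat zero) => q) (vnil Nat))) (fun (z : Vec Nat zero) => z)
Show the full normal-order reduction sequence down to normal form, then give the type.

reduction (normal order):
  (fun (n : Vec Nat zero -> Vec Nat zero) => n ((fun (q : Vec Nat zero) => q) (vnil Nat))) (fun (z : Vec Nat zero) => z)
  ~> (fun (n : Vec Nat zero) => n) ((fun (q : Vec Nat zero) => q) (vnil Nat))
  ~> (fun (n : Vec Nat zero) => n) (vnil Nat)
  ~> vnil Nat
the term's type:
  Vec Nat zero


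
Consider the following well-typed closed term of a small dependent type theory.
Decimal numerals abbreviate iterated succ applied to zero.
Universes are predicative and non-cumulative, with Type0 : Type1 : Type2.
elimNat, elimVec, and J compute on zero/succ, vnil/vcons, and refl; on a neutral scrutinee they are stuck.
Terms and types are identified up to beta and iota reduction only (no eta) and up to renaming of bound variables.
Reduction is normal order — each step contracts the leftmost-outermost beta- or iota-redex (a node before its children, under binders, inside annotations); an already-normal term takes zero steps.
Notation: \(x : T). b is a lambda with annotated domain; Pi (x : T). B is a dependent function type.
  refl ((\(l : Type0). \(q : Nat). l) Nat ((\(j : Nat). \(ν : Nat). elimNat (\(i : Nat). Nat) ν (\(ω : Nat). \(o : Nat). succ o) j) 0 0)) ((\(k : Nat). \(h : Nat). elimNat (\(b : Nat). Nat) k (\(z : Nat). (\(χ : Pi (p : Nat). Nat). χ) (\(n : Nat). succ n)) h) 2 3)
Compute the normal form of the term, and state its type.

normal form:
  refl Nat 5
inferred type:
  Eq Nat 5 5


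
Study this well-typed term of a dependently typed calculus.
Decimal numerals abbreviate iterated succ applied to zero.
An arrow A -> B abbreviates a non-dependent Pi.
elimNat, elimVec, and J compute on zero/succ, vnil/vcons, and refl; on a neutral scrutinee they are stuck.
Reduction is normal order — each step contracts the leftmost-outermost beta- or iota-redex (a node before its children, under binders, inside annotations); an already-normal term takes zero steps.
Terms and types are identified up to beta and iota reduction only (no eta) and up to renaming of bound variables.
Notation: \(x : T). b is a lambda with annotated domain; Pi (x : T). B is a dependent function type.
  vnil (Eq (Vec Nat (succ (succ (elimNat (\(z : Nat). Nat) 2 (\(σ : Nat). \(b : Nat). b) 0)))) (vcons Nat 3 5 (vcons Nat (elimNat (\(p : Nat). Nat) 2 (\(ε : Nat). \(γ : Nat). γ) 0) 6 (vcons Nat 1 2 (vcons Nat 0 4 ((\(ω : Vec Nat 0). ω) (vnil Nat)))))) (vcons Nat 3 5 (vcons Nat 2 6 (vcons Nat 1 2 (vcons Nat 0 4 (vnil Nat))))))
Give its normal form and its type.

normal form:
  vnil (Eq (Vec Nat 4) (vcons Nat 3 5 (vcons Nat 2 6 (vcons Nat 1 2 (vcons Nat 0 4 (vnil Nat))))) (vcons Nat 3 5 (vcons Nat 2 6 (vcons Nat 1 2 (vcons Nat 0 4 (vnil Nat))))))
the term's type:
  Vec (Eq (Vec Nat 4) (vcons Nat 3 5 (vcons Nat 2 6 (vcons Nat 1 2 (vcons Nat 0 4 (vnil Nat))))) (vcons Nat 3 5 (vcons Nat 2 6 (vcons Nat 1 2 (vcons Nat 0 4 (vnil Nat)))))) 0
observation: normalization takes exactly 3 steps under the normal-order strategy.


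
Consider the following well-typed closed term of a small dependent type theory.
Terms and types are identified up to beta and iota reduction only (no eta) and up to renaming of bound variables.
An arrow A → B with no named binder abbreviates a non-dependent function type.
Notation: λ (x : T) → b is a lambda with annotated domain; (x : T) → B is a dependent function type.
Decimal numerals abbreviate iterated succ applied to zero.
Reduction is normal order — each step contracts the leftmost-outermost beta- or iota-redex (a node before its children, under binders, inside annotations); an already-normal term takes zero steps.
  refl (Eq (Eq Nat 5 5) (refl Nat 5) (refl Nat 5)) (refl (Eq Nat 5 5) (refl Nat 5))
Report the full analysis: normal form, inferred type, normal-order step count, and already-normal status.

normal form:
  refl (Eq (Eq Nat 5 5) (refl Nat 5) (refl Nat 5)) (refl (Eq Nat 5 5) (refl Nat 5))
type:
  Eq (Eq (Eq Nat 5 5) (refl Nat 5) (refl Nat 5)) (refl (Eq Nat 5 5) (refl Nat 5)) (refl (Eq Nat 5 5) (refl Nat 5))
steps to reach normal form (normal order): 0
term was already normal: yes


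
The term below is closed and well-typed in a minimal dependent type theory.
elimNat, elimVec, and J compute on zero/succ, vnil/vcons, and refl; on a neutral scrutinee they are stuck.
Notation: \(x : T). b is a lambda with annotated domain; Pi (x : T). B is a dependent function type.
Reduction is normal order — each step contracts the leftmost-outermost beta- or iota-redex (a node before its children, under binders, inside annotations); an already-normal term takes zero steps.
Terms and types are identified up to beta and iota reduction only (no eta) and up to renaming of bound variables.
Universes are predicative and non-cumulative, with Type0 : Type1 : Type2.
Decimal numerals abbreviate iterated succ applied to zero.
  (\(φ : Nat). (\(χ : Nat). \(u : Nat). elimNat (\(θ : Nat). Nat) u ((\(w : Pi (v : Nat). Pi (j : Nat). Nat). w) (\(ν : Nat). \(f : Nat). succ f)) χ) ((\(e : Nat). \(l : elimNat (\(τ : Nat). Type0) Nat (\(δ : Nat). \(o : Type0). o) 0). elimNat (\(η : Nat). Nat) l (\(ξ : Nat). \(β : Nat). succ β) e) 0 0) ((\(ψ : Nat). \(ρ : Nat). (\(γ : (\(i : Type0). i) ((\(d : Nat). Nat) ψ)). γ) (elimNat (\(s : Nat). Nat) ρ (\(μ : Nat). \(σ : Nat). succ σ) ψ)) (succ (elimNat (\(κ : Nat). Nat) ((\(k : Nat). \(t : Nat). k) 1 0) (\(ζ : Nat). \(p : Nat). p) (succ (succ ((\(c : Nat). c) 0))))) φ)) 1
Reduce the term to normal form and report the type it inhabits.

resulting normal form:
  3
type:
  Nat
observation: 28 normal-order steps normalize the term, beginning with a beta-redex.


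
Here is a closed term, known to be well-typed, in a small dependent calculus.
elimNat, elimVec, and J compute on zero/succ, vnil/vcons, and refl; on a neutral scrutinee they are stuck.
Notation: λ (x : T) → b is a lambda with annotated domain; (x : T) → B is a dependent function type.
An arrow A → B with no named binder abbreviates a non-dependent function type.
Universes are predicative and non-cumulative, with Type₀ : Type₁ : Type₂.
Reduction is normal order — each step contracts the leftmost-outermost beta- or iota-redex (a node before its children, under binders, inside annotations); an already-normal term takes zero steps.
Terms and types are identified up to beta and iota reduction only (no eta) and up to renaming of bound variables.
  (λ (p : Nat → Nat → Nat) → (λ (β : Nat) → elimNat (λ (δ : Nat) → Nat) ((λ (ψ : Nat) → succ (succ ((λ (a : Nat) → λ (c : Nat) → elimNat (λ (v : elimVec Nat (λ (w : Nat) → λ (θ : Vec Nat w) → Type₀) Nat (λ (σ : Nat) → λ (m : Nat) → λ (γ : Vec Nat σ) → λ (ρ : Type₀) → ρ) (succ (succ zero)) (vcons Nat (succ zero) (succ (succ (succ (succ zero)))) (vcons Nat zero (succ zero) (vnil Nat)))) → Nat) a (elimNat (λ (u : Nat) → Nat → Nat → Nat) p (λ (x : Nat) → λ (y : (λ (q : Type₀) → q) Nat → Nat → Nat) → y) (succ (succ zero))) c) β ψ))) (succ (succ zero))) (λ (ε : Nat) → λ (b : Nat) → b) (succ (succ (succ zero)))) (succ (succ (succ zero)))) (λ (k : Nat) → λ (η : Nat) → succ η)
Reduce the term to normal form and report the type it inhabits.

normal form:
  succ (succ (succ (succ (succ (succ (succ zero))))))
inferred type:
  Nat


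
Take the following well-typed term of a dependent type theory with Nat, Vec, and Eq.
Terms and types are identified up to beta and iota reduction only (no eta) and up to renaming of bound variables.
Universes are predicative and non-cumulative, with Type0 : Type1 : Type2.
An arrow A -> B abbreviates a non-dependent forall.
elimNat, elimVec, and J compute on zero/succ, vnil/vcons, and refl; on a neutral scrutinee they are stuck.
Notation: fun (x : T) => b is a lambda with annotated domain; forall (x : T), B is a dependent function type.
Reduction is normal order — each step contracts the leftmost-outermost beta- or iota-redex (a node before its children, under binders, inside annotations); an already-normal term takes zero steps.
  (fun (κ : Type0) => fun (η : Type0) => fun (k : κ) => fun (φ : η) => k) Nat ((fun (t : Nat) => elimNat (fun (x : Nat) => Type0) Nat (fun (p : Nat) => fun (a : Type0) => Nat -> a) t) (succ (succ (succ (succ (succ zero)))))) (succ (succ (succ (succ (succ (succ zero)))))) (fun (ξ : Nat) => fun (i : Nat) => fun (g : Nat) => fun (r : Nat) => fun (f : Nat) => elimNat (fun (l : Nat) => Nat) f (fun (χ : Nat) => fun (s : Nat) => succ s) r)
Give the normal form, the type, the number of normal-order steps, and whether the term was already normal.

resulting normal form:
  succ (succ (succ (succ (succ (succ zero)))))
the term's type:
  Nat
reduction steps (normal order): 4
already normal: no
first redex: a beta-redex


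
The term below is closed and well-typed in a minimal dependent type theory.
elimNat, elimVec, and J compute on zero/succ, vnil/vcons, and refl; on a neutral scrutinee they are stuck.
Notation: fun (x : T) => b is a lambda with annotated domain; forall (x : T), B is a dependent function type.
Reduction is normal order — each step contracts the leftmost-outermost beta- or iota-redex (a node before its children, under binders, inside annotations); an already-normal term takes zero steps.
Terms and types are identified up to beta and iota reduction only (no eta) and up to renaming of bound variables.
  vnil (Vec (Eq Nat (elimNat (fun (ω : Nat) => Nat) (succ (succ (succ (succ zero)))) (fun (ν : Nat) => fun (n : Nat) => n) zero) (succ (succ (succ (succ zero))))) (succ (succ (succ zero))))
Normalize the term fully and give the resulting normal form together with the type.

normal form:
  vnil (Vec (Eq Nat (succ (succ (succ (succ zero)))) (succ (succ (succ (succ zero))))) (succ (succ (succ zero))))
type:
  Vec (Vec (Eq Nat (succ (succ (succ (succ zero)))) (succ (succ (succ (succ zero))))) (succ (succ (succ zero)))) zero


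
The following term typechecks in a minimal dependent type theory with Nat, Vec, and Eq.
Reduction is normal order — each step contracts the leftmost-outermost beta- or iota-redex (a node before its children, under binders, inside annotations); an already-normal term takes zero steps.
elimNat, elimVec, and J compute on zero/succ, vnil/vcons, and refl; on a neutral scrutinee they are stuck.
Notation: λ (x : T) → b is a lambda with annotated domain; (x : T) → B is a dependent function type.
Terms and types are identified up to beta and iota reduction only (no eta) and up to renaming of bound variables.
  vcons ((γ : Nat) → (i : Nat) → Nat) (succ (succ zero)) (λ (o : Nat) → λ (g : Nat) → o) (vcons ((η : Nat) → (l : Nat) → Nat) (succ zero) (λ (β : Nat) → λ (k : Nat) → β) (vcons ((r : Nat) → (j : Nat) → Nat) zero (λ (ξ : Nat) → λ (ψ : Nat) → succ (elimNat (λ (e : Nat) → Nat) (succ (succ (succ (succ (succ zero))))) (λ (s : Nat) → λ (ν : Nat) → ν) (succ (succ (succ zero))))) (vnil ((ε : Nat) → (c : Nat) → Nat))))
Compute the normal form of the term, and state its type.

normal form:
  vcons ((γ : Nat) → (i : Nat) → Nat) (succ (succ zero)) (λ (o : Nat) → λ (g : Nat) → o) (vcons ((η : Nat) → (l : Nat) → Nat) (succ zero) (λ (β : Nat) → λ (k : Nat) → β) (vcons ((r : Nat) → (j : Nat) → Nat) zero (λ (ξ : Nat) → λ (ψ : Nat) → succ (succ (succ (succ (succ (succ zero)))))) (vnil ((e : Nat) → (s : Nat) → Nat))))
type:
  Vec ((γ : Nat) → (i : Nat) → Nat) (succ (succ (succ zero)))


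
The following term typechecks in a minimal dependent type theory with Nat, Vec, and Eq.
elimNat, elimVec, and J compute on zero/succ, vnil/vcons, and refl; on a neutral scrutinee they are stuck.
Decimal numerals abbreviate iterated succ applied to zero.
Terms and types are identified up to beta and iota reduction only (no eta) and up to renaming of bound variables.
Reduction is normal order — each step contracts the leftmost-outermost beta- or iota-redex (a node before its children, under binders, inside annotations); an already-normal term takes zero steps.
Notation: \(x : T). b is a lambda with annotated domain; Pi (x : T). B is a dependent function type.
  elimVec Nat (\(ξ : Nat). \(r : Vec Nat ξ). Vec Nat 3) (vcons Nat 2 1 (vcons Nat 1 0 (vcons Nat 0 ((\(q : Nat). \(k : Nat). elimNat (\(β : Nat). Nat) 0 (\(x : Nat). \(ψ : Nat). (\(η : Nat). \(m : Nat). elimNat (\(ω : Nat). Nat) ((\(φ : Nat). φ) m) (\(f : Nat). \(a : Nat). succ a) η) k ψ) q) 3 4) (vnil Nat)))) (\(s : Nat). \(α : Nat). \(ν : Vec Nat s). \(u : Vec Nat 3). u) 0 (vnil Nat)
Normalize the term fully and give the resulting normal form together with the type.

resulting normal form:
  vcons Nat 2 1 (vcons Nat 1 0 (vcons Nat 0 12 (vnil Nat)))
inferred type:
  Vec Nat 3


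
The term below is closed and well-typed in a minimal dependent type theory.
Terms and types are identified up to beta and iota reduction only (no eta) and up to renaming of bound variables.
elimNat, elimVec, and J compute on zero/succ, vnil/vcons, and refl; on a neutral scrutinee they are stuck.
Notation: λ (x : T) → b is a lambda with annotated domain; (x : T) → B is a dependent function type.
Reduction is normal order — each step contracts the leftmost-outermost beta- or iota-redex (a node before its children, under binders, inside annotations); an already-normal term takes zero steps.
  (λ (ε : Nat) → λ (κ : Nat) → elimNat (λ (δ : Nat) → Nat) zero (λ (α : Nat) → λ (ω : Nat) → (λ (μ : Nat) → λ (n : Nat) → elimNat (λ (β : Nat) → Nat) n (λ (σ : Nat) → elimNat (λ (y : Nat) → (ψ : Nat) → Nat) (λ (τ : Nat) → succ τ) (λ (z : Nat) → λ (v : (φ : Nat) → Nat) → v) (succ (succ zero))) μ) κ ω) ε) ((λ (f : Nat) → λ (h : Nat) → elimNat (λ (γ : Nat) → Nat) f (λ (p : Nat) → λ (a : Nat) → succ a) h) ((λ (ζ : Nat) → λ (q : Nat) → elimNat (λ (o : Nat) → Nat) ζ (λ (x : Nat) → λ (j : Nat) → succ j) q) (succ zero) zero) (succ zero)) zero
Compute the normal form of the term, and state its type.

normal form:
  zero
the term's type:
  Nat
observation: 21 normal-order steps normalize the term, beginning with a beta-redex.


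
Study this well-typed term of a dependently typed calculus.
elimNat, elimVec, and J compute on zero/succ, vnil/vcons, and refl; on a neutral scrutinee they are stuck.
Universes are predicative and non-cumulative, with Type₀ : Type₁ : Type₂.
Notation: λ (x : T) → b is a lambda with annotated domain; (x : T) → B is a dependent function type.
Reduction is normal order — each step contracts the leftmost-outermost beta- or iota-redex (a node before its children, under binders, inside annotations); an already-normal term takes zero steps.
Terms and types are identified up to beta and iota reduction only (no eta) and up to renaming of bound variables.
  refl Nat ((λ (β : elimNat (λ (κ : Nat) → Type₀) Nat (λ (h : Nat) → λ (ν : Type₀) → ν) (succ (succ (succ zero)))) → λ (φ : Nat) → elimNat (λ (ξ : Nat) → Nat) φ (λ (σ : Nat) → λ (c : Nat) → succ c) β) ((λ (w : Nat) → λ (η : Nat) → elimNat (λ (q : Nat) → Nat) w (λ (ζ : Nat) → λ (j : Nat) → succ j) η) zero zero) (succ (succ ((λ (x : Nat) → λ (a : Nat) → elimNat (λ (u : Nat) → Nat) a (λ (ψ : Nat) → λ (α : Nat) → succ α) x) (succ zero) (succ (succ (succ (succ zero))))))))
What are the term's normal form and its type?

reduced normal form:
  refl Nat (succ (succ (succ (succ (succ (succ (succ zero)))))))
inferred type:
  Eq Nat (succ (succ (succ (succ (succ (succ (succ zero))))))) (succ (succ (succ (succ (succ (succ (succ zero)))))))
observation: reduction starts at a beta-redex, and 12 normal-order steps reach the normal form.


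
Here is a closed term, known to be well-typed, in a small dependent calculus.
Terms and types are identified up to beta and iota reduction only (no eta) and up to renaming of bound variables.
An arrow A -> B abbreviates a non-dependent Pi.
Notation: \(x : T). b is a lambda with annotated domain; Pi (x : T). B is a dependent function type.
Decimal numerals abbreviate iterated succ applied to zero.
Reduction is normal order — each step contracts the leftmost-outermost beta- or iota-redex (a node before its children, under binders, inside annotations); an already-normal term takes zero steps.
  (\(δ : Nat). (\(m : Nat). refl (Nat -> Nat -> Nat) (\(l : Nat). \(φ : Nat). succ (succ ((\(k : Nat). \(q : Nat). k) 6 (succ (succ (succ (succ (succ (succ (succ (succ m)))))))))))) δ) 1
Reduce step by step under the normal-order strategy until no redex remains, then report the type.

reduction (normal order):
  (\(δ : Nat). (\(m : Nat). refl (Nat -> Nat -> Nat) (\(l : Nat). \(φ : Nat). succ (succ ((\(k : Nat). \(q : Nat). k) 6 (succ (succ (succ (succ (succ (succ (succ (succ m)))))))))))) δ) 1
  ~> (\(δ : Nat). refl (Nat -> Nat -> Nat) (\(m : Nat). \(l : Nat). succ (succ ((\(φ : Nat). \(k : Nat). φ) 6 (succ (succ (succ (succ (succ (succ (succ (succ δ)))))))))))) 1
  ~> refl (Nat -> Nat -> Nat) (\(δ : Nat). \(m : Nat). succ (succ ((\(l : Nat). \(φ : Nat). l) 6 9)))
  ~> refl (Nat -> Nat -> Nat) (\(δ : Nat). \(m : Nat). succ (succ ((\(l : Nat). 6) 9)))
  ~> refl (Nat -> Nat -> Nat) (\(δ : Nat). \(m : Nat). 8)
the term's type:
  Eq (Nat -> Nat -> Nat) (\(δ : Nat). \(m : Nat). 8) (\(l : Nat). \(φ : Nat). 8)
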